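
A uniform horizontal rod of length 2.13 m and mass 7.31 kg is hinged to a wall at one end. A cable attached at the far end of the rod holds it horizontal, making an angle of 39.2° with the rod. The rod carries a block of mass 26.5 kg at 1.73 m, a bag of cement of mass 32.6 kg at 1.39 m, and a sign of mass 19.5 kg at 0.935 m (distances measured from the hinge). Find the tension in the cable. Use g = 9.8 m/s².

T ≈ 853 N

Taking torques about the hinge:
Beam weight: 7.31 × 9.8 = 71.64 N down at 1.065 m → arm 1.065 m, τ = 71.64 × 1.065 = 76.3 N·m clockwise.
Block: 26.5 × 9.8 = 259.7 N down at 1.73 m → arm 1.73 m, τ = 259.7 × 1.73 = 449.3 N·m clockwise.
Bag of cement: 32.6 × 9.8 = 319.5 N down at 1.39 m → arm 1.39 m, τ = 319.5 × 1.39 = 444.1 N·m clockwise.
Sign: 19.5 × 9.8 = 191.1 N down at 0.935 m → arm 0.935 m, τ = 191.1 × 0.935 = 178.7 N·m clockwise.
Total clockwise load moment = 1148 N·m.
The cable tension T acts at 2.13 m; only its component perpendicular to the rod, T sinθ, produces torque. sin 39.2° = 0.632.
For rotational equilibrium, T × 2.13 × 0.632 = 1148, so T = 1148 / 1.346 = 853 N.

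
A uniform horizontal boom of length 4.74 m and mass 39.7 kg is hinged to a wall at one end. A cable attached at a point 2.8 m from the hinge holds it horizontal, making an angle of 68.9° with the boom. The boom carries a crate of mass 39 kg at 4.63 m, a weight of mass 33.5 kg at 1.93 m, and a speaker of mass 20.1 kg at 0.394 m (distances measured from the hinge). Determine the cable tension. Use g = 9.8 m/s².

T ≈ 1300 N

Sum moments about the hinge (the unknown hinge reaction has zero arm there).
Beam weight: 39.7 × 9.8 = 389.1 N down at 2.37 m → arm 2.37 m, τ = 389.1 × 2.37 = 922.2 N·m clockwise.
Crate: 39 × 9.8 = 382.2 N down at 4.63 m → arm 4.63 m, τ = 382.2 × 4.63 = 1770 N·m clockwise.
Weight: 33.5 × 9.8 = 328.3 N down at 1.93 m → arm 1.93 m, τ = 328.3 × 1.93 = 633.6 N·m clockwise.
Speaker: 20.1 × 9.8 = 197 N down at 0.394 m → arm 0.394 m, τ = 197 × 0.394 = 77.62 N·m clockwise.
Total clockwise load moment = 3403 N·m.
The cable tension T acts at 2.8 m; only its component perpendicular to the boom, T sinθ, produces torque. sin 68.9° = 0.933.
Setting net torque to zero: T × 2.8 × 0.933 = 3403 → T = 3403 / 2.612 = 1300 N.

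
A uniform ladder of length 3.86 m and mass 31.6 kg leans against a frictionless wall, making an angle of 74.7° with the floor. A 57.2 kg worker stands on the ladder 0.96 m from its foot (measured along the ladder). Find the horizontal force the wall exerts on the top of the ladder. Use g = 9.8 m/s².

N_wall ≈ 80.5 N

About the foot of the ladder:
Ladder weight 31.6×9.8 = 309.7 N acts at 1.93 m along the ladder; its horizontal arm is 1.93·cos74.7° = 0.5093 m → τ = 157.7 N·m clockwise.
Worker: 57.2×9.8 = 560.6 N at 0.96 m → arm 0.2533 m → τ = 142 N·m clockwise.
Wall normal N acts horizontally at the top; its moment arm is the height L sinθ = 3.86·sin74.7° = 3.723 m, counterclockwise.
Στ = 0 ⇒ N × 3.723 = 299.7 ⇒ N = 80.5 N.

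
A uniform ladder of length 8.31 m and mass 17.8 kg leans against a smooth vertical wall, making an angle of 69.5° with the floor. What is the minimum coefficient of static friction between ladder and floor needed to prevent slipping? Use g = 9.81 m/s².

μ_min ≈ 0.187

About the foot of the ladder:
Ladder weight 17.8×9.81 = 174.6 N acts at 4.155 m along the ladder; its horizontal arm is 4.155·cos69.5° = 1.455 m → τ = 254 N·m clockwise.
Wall normal N acts horizontally at the top; its moment arm is the height L sinθ = 8.31·sin69.5° = 7.784 m, counterclockwise.
For rotational equilibrium, N × 7.784 = 254, so N = 32.63 N.
ΣFx = 0 ⇒ f = N_wall = 32.63 N. ΣFy = 0 ⇒ N_floor = 174.6 N.
μ_min = f / N_floor = 32.63 / 174.6 = 0.187.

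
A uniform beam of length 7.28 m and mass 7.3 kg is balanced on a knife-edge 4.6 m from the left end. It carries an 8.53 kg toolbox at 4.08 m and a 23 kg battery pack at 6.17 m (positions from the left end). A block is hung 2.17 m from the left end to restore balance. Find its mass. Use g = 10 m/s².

m ≈ 10.2 kg

Choose the knife-edge (at 4.6 m from the left end) as the axis so the support reaction has zero arm there.
Beam weight: 7.3 × 10 = 73 N down at 3.64 m → arm 0.96 m, τ = 73 × 0.96 = 70.08 N·m counterclockwise.
Toolbox: 8.53 × 10 = 85.3 N down at 4.08 m → arm 0.52 m, τ = 85.3 × 0.52 = 44.36 N·m counterclockwise.
Battery pack: 23 × 10 = 230 N down at 6.17 m → arm 1.57 m, τ = 230 × 1.57 = 361.1 N·m clockwise.
Net moment of known loads = 246.7 N·m clockwise.
An unknown mass m at 2.17 m has arm 2.43 m; its moment is m·g·2.43 counterclockwise.
Στ = 0 ⇒ m × 10 × 2.43 = 246.7 ⇒ m = 246.7 / (10 × 2.43) = 10.2 kg.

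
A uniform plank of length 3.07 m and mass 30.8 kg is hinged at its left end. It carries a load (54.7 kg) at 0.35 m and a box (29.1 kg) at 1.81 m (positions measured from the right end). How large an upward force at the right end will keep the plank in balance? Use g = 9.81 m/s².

Taking torques about the left end:
Beam weight: 30.8 × 9.81 = 302.1 N down at 1.535 m → arm 1.535 m, τ = 302.1 × 1.535 = 463.7 N·m clockwise.
Load: 54.7 × 9.81 = 536.6 N down at 0.35 m → arm 2.72 m, τ = 536.6 × 2.72 = 1460 N·m clockwise.
Box: 29.1 × 9.81 = 285.5 N down at 1.81 m → arm 1.26 m, τ = 285.5 × 1.26 = 359.7 N·m clockwise.
Net moment of the loads = 2283 N·m clockwise.
The upward force F acts at the right end, arm 3.07 m, giving F × 3.07 counterclockwise.
Balancing moments: F × 3.07 = 2283, giving F = 2283 / 3.07 = 744 N.

F ≈ 744 N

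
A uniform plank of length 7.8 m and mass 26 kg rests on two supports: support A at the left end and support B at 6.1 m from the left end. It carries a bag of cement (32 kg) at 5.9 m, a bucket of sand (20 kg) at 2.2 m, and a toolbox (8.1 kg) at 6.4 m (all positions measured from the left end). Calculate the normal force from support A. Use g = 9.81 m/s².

R_A ≈ 224 N

About support B:
Beam weight: 26 × 9.81 = 255.1 N down at 3.9 m → arm 2.2 m, τ = 255.1 × 2.2 = 561.2 N·m counterclockwise.
Bag of cement: 32 × 9.81 = 313.9 N down at 5.9 m → arm 0.2 m, τ = 313.9 × 0.2 = 62.78 N·m counterclockwise.
Bucket of sand: 20 × 9.81 = 196.2 N down at 2.2 m → arm 3.9 m, τ = 196.2 × 3.9 = 765.2 N·m counterclockwise.
Toolbox: 8.1 × 9.81 = 79.46 N down at 6.4 m → arm 0.3 m, τ = 79.46 × 0.3 = 23.84 N·m clockwise.
Net load moment about support B = 1365 N·m counterclockwise.
Reaction R at support A is upward at 0 m, arm 6.1 m → moment R × 6.1 clockwise.
Setting net torque to zero: R × 6.1 = 1365 → R = 224 N.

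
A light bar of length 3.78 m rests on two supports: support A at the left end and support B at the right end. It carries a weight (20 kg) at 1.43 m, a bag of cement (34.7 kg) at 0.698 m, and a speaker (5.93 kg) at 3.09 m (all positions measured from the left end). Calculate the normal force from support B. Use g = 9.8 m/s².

Choose support A as the axis so its reaction then has zero moment arm.
Weight: 20 × 9.8 = 196 N down at 1.43 m → arm 1.43 m, τ = 196 × 1.43 = 280.3 N·m clockwise.
Bag of cement: 34.7 × 9.8 = 340.1 N down at 0.698 m → arm 0.698 m, τ = 340.1 × 0.698 = 237.4 N·m clockwise.
Speaker: 5.93 × 9.8 = 58.11 N down at 3.09 m → arm 3.09 m, τ = 58.11 × 3.09 = 179.6 N·m clockwise.
Net load moment about support A = 697.3 N·m clockwise.
Reaction R at support B is upward at 3.78 m, arm 3.78 m → moment R × 3.78 counterclockwise.
Setting net torque to zero: R × 3.78 = 697.3 → R = 184 N.

R_B ≈ 184 N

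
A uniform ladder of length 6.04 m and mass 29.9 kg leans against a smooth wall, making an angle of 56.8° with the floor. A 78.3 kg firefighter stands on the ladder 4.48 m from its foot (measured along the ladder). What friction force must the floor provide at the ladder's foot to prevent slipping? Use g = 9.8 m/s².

Sum moments about the foot of the ladder (the floor normal and friction both act there and drop out).
Ladder weight 29.9×9.8 = 293 N acts at 3.02 m along the ladder; its horizontal arm is 3.02·cos56.8° = 1.654 m → τ = 484.6 N·m clockwise.
Firefighter: 78.3×9.8 = 767.3 N at 4.48 m → arm 2.453 m → τ = 1882 N·m clockwise.
Wall normal N acts horizontally at the top; its moment arm is the height L sinθ = 6.04·sin56.8° = 5.054 m, counterclockwise.
Setting net torque to zero: N × 5.054 = 2367 → N = 468 N.
ΣFx = 0: friction at the foot balances the wall's push, so f = N_wall = 468 N.

f ≈ 468 N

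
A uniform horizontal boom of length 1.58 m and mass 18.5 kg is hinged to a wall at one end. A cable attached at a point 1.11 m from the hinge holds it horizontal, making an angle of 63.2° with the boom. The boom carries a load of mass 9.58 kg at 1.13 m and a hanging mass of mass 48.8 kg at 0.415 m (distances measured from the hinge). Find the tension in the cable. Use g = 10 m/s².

About the hinge:
Beam weight: 18.5 × 10 = 185 N down at 0.79 m → arm 0.79 m, τ = 185 × 0.79 = 146.2 N·m clockwise.
Load: 9.58 × 10 = 95.8 N down at 1.13 m → arm 1.13 m, τ = 95.8 × 1.13 = 108.3 N·m clockwise.
Hanging mass: 48.8 × 10 = 488 N down at 0.415 m → arm 0.415 m, τ = 488 × 0.415 = 202.5 N·m clockwise.
Total clockwise load moment = 457 N·m.
The cable tension T acts at 1.11 m; only its component perpendicular to the boom, T sinθ, produces torque. sin 63.2° = 0.8926.
Balancing moments: T × 1.11 × 0.8926 = 457, giving T = 457 / 0.9908 = 461 N.

T ≈ 461 N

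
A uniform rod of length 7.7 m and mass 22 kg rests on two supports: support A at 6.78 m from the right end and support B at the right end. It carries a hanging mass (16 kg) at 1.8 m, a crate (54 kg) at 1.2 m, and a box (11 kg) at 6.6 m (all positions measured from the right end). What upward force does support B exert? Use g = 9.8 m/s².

R_B ≈ 647 N

Taking torques about support A:
Beam weight: 22 × 9.8 = 215.6 N down at 3.85 m → arm 2.93 m, τ = 215.6 × 2.93 = 631.7 N·m clockwise.
Hanging mass: 16 × 9.8 = 156.8 N down at 1.8 m → arm 4.98 m, τ = 156.8 × 4.98 = 780.9 N·m clockwise.
Crate: 54 × 9.8 = 529.2 N down at 1.2 m → arm 5.58 m, τ = 529.2 × 5.58 = 2953 N·m clockwise.
Box: 11 × 9.8 = 107.8 N down at 6.6 m → arm 0.18 m, τ = 107.8 × 0.18 = 19.4 N·m clockwise.
Net load moment about support A = 4385 N·m clockwise.
Reaction R at support B is upward at 0 m, arm 6.78 m → moment R × 6.78 counterclockwise.
For rotational equilibrium, R × 6.78 = 4385, so R = 647 N.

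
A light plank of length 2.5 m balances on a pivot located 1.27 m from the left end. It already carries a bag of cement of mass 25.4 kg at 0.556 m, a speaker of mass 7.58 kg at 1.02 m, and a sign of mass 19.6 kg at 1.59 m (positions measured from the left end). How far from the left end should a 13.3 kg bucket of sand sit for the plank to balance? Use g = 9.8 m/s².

x ≈ 2.3 m from the left end

Take moments about the pivot (at 1.27 m from the left end).
Bag of cement: 25.4 × 9.8 = 248.9 N down at 0.556 m → arm 0.714 m, τ = 248.9 × 0.714 = 177.7 N·m counterclockwise.
Speaker: 7.58 × 9.8 = 74.28 N down at 1.02 m → arm 0.25 m, τ = 74.28 × 0.25 = 18.57 N·m counterclockwise.
Sign: 19.6 × 9.8 = 192.1 N down at 1.59 m → arm 0.32 m, τ = 192.1 × 0.32 = 61.47 N·m clockwise.
Net moment of existing loads = 134.8 N·m counterclockwise.
The bucket of sand weighs 13.3 × 9.8 = 130.3 N and must supply an equal clockwise moment, so its lever arm about the pivot is 134.8 / 130.3 = 1.03 m.
That puts it at 1.27 + 1.03 = 2.3 m from the left end.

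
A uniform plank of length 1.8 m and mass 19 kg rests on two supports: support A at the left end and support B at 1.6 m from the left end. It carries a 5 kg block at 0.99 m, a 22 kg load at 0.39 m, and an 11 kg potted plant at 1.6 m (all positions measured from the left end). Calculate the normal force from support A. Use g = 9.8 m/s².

Choose support B as the axis so its reaction then has zero moment arm.
Beam weight: 19 × 9.8 = 186.2 N down at 0.9 m → arm 0.7 m, τ = 186.2 × 0.7 = 130.3 N·m counterclockwise.
Block: 5 × 9.8 = 49 N down at 0.99 m → arm 0.61 m, τ = 49 × 0.61 = 29.89 N·m counterclockwise.
Load: 22 × 9.8 = 215.6 N down at 0.39 m → arm 1.21 m, τ = 215.6 × 1.21 = 260.9 N·m counterclockwise.
Potted plant: acts at the support B, moment arm 0 → no torque.
Net load moment about support B = 421.1 N·m counterclockwise.
Reaction R at support A is upward at 0 m, arm 1.6 m → moment R × 1.6 clockwise.
Στ = 0 ⇒ R × 1.6 = 421.1 ⇒ R = 263 N.

R_A ≈ 263 N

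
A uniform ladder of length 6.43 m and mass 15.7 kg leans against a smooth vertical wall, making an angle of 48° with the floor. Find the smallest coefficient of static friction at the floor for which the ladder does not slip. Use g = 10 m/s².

μ_min ≈ 0.45

Taking torques about the foot of the ladder:
Ladder weight 15.7×10 = 157 N acts at 3.215 m along the ladder; its horizontal arm is 3.215·cos48° = 2.151 m → τ = 337.7 N·m clockwise.
Wall normal N acts horizontally at the top; its moment arm is the height L sinθ = 6.43·sin48° = 4.778 m, counterclockwise.
Balancing moments: N × 4.778 = 337.7, giving N = 70.68 N.
ΣFx = 0 ⇒ f = N_wall = 70.68 N. ΣFy = 0 ⇒ N_floor = 157 N.
μ_min = f / N_floor = 70.68 / 157 = 0.45.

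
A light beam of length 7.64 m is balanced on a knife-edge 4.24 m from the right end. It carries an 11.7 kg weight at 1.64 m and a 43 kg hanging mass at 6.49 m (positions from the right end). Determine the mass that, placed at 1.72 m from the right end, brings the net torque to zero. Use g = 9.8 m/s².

m ≈ 26.3 kg

Choose the knife-edge (at 4.24 m from the right end) as the axis so the support reaction has zero arm there.
Weight: 11.7 × 9.8 = 114.7 N down at 1.64 m → arm 2.6 m, τ = 114.7 × 2.6 = 298.2 N·m clockwise.
Hanging mass: 43 × 9.8 = 421.4 N down at 6.49 m → arm 2.25 m, τ = 421.4 × 2.25 = 948.1 N·m counterclockwise.
Net moment of known loads = 649.9 N·m counterclockwise.
An unknown mass m at 1.72 m has arm 2.52 m; its moment is m·g·2.52 clockwise.
For rotational equilibrium, m × 9.8 × 2.52 = 649.9, so m = 649.9 / (9.8 × 2.52) = 26.3 kg.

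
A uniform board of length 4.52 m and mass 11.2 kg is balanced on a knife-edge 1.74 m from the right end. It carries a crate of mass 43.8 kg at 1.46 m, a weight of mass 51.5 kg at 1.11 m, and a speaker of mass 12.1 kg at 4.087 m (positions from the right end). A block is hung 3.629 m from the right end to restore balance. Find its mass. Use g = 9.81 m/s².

m ≈ 5.55 kg

About the knife-edge (at 1.74 m from the right end):
Beam weight: 11.2 × 9.81 = 109.9 N down at 2.26 m → arm 0.52 m, τ = 109.9 × 0.52 = 57.15 N·m counterclockwise.
Crate: 43.8 × 9.81 = 429.7 N down at 1.46 m → arm 0.28 m, τ = 429.7 × 0.28 = 120.3 N·m clockwise.
Weight: 51.5 × 9.81 = 505.2 N down at 1.11 m → arm 0.63 m, τ = 505.2 × 0.63 = 318.3 N·m clockwise.
Speaker: 12.1 × 9.81 = 118.7 N down at 4.087 m → arm 2.347 m, τ = 118.7 × 2.347 = 278.6 N·m counterclockwise.
Net moment of known loads = 102.8 N·m clockwise.
An unknown mass m at 3.629 m has arm 1.889 m; its moment is m·g·1.889 counterclockwise.
Balancing moments: m × 9.81 × 1.889 = 102.8, giving m = 102.8 / (9.81 × 1.889) = 5.55 kg.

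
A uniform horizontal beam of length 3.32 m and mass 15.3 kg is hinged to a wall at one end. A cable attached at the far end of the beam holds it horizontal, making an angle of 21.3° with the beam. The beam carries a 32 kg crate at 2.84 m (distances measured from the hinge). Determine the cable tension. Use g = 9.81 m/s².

Taking torques about the hinge:
Beam weight: 15.3 × 9.81 = 150.1 N down at 1.66 m → arm 1.66 m, τ = 150.1 × 1.66 = 249.2 N·m clockwise.
Crate: 32 × 9.81 = 313.9 N down at 2.84 m → arm 2.84 m, τ = 313.9 × 2.84 = 891.5 N·m clockwise.
Total clockwise load moment = 1141 N·m.
The cable tension T acts at 3.32 m; only its component perpendicular to the beam, T sinθ, produces torque. sin 21.3° = 0.3633.
Setting net torque to zero: T × 3.32 × 0.3633 = 1141 → T = 1141 / 1.206 = 946 N.

T ≈ 946 N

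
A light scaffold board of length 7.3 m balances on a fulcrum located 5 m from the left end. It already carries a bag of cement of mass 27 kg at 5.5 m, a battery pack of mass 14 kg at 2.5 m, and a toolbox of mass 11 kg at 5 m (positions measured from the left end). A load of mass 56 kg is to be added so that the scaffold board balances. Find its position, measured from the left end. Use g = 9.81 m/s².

About the fulcrum (at 5 m from the left end):
Bag of cement: 27 × 9.81 = 264.9 N down at 5.5 m → arm 0.5 m, τ = 264.9 × 0.5 = 132.4 N·m clockwise.
Battery pack: 14 × 9.81 = 137.3 N down at 2.5 m → arm 2.5 m, τ = 137.3 × 2.5 = 343.2 N·m counterclockwise.
Toolbox: acts at the fulcrum, moment arm 0 → no torque.
Net moment of existing loads = 210.8 N·m counterclockwise.
The load weighs 56 × 9.81 = 549.4 N and must supply an equal clockwise moment, so its lever arm about the fulcrum is 210.8 / 549.4 = 0.384 m.
That puts it at 5 + 0.384 = 5.38 m from the left end.

x ≈ 5.38 m from the left end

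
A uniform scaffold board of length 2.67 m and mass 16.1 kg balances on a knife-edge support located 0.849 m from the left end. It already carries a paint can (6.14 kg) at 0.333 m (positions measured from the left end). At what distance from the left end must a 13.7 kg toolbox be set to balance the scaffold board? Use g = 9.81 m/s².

x ≈ 0.509 m from the left end

Sum moments about the knife-edge support (at 0.849 m from the left end) (the support reaction has zero arm there).
Beam weight: 16.1 × 9.81 = 157.9 N down at 1.335 m → arm 0.486 m, τ = 157.9 × 0.486 = 76.74 N·m clockwise.
Paint can: 6.14 × 9.81 = 60.23 N down at 0.333 m → arm 0.516 m, τ = 60.23 × 0.516 = 31.08 N·m counterclockwise.
Net moment of existing loads = 45.66 N·m clockwise.
The toolbox weighs 13.7 × 9.81 = 134.4 N and must supply an equal counterclockwise moment, so its lever arm about the knife-edge support is 45.66 / 134.4 = 0.34 m.
That puts it at 0.849 − 0.34 = 0.509 m from the left end.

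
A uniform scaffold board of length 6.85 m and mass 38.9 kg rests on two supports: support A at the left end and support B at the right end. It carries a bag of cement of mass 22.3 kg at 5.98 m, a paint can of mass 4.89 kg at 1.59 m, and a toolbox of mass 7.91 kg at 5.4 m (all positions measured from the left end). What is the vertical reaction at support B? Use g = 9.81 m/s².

R_B ≈ 454 N

Choose support A as the axis so its reaction then has zero moment arm.
Beam weight: 38.9 × 9.81 = 381.6 N down at 3.425 m → arm 3.425 m, τ = 381.6 × 3.425 = 1307 N·m clockwise.
Bag of cement: 22.3 × 9.81 = 218.8 N down at 5.98 m → arm 5.98 m, τ = 218.8 × 5.98 = 1308 N·m clockwise.
Paint can: 4.89 × 9.81 = 47.97 N down at 1.59 m → arm 1.59 m, τ = 47.97 × 1.59 = 76.27 N·m clockwise.
Toolbox: 7.91 × 9.81 = 77.6 N down at 5.4 m → arm 5.4 m, τ = 77.6 × 5.4 = 419 N·m clockwise.
Net load moment about support A = 3110 N·m clockwise.
Reaction R at support B is upward at 6.85 m, arm 6.85 m → moment R × 6.85 counterclockwise.
Setting net torque to zero: R × 6.85 = 3110 → R = 454 N.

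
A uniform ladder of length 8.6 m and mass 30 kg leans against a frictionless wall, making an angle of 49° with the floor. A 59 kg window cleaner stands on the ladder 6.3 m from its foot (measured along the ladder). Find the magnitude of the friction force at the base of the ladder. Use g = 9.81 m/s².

f ≈ 496 N

Taking torques about the foot of the ladder:
Ladder weight 30×9.81 = 294.3 N acts at 4.3 m along the ladder; its horizontal arm is 4.3·cos49° = 2.821 m → τ = 830.2 N·m clockwise.
Window cleaner: 59×9.81 = 578.8 N at 6.3 m → arm 4.133 m → τ = 2392 N·m clockwise.
Wall normal N acts horizontally at the top; its moment arm is the height L sinθ = 8.6·sin49° = 6.491 m, counterclockwise.
For rotational equilibrium, N × 6.491 = 3222, so N = 496 N.
ΣFx = 0: friction at the foot balances the wall's push, so f = N_wall = 496 N.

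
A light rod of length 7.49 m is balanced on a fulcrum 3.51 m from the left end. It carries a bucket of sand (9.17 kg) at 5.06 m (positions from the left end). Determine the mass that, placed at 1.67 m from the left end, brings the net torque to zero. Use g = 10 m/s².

About the fulcrum (at 3.51 m from the left end):
Bucket of sand: 9.17 × 10 = 91.7 N down at 5.06 m → arm 1.55 m, τ = 91.7 × 1.55 = 142.1 N·m clockwise.
Net moment of known loads = 142.1 N·m clockwise.
An unknown mass m at 1.67 m has arm 1.84 m; its moment is m·g·1.84 counterclockwise.
Balancing moments: m × 10 × 1.84 = 142.1, giving m = 142.1 / (10 × 1.84) = 7.72 kg.

m ≈ 7.72 kg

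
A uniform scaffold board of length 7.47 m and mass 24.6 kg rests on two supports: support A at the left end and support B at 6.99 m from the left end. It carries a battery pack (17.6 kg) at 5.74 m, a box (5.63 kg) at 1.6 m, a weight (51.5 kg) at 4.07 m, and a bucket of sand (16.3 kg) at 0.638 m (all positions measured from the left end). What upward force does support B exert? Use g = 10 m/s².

Choose support A as the axis so its reaction then has zero moment arm.
Beam weight: 24.6 × 10 = 246 N down at 3.735 m → arm 3.735 m, τ = 246 × 3.735 = 918.8 N·m clockwise.
Battery pack: 17.6 × 10 = 176 N down at 5.74 m → arm 5.74 m, τ = 176 × 5.74 = 1010 N·m clockwise.
Box: 5.63 × 10 = 56.3 N down at 1.6 m → arm 1.6 m, τ = 56.3 × 1.6 = 90.08 N·m clockwise.
Weight: 51.5 × 10 = 515 N down at 4.07 m → arm 4.07 m, τ = 515 × 4.07 = 2096 N·m clockwise.
Bucket of sand: 16.3 × 10 = 163 N down at 0.638 m → arm 0.638 m, τ = 163 × 0.638 = 104 N·m clockwise.
Net load moment about support A = 4219 N·m clockwise.
Reaction R at support B is upward at 6.99 m, arm 6.99 m → moment R × 6.99 counterclockwise.
For rotational equilibrium, R × 6.99 = 4219, so R = 604 N.

R_B ≈ 604 N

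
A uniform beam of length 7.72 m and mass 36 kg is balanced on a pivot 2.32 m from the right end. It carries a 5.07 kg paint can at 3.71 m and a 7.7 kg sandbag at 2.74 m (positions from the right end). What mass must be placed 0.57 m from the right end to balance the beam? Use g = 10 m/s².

m ≈ 37.6 kg

Taking torques about the pivot (at 2.32 m from the right end):
Beam weight: 36 × 10 = 360 N down at 3.86 m → arm 1.54 m, τ = 360 × 1.54 = 554.4 N·m counterclockwise.
Paint can: 5.07 × 10 = 50.7 N down at 3.71 m → arm 1.39 m, τ = 50.7 × 1.39 = 70.47 N·m counterclockwise.
Sandbag: 7.7 × 10 = 77 N down at 2.74 m → arm 0.42 m, τ = 77 × 0.42 = 32.34 N·m counterclockwise.
Net moment of known loads = 657.2 N·m counterclockwise.
An unknown mass m at 0.57 m has arm 1.75 m; its moment is m·g·1.75 clockwise.
Setting net torque to zero: m × 10 × 1.75 = 657.2 → m = 657.2 / (10 × 1.75) = 37.6 kg.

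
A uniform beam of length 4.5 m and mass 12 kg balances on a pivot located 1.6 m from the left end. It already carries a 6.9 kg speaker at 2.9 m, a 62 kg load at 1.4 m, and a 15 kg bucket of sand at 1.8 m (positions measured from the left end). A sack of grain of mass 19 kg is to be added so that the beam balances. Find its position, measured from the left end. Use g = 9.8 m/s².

Sum moments about the pivot (at 1.6 m from the left end) (the support reaction has zero arm there).
Beam weight: 12 × 9.8 = 117.6 N down at 2.25 m → arm 0.65 m, τ = 117.6 × 0.65 = 76.44 N·m clockwise.
Speaker: 6.9 × 9.8 = 67.62 N down at 2.9 m → arm 1.3 m, τ = 67.62 × 1.3 = 87.91 N·m clockwise.
Load: 62 × 9.8 = 607.6 N down at 1.4 m → arm 0.2 m, τ = 607.6 × 0.2 = 121.5 N·m counterclockwise.
Bucket of sand: 15 × 9.8 = 147 N down at 1.8 m → arm 0.2 m, τ = 147 × 0.2 = 29.4 N·m clockwise.
Net moment of existing loads = 72.25 N·m clockwise.
The sack of grain weighs 19 × 9.8 = 186.2 N and must supply an equal counterclockwise moment, so its lever arm about the pivot is 72.25 / 186.2 = 0.388 m.
That puts it at 1.6 − 0.388 = 1.21 m from the left end.

x ≈ 1.21 m from the left end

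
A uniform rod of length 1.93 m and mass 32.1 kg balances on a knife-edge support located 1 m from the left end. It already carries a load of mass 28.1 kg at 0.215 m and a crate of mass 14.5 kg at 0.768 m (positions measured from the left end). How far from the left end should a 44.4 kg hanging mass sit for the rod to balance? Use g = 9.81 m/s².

x ≈ 1.6 m from the left end

About the knife-edge support (at 1 m from the left end):
Beam weight: 32.1 × 9.81 = 314.9 N down at 0.965 m → arm 0.035 m, τ = 314.9 × 0.035 = 11.02 N·m counterclockwise.
Load: 28.1 × 9.81 = 275.7 N down at 0.215 m → arm 0.785 m, τ = 275.7 × 0.785 = 216.4 N·m counterclockwise.
Crate: 14.5 × 9.81 = 142.2 N down at 0.768 m → arm 0.232 m, τ = 142.2 × 0.232 = 32.99 N·m counterclockwise.
Net moment of existing loads = 260.4 N·m counterclockwise.
The hanging mass weighs 44.4 × 9.81 = 435.6 N and must supply an equal clockwise moment, so its lever arm about the knife-edge support is 260.4 / 435.6 = 0.598 m.
That puts it at 1 + 0.598 = 1.6 m from the left end.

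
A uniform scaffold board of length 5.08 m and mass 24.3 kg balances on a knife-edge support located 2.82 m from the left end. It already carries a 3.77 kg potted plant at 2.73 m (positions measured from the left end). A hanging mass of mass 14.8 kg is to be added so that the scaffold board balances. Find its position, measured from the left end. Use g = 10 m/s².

x ≈ 3.3 m from the left end

About the knife-edge support (at 2.82 m from the left end):
Beam weight: 24.3 × 10 = 243 N down at 2.54 m → arm 0.28 m, τ = 243 × 0.28 = 68.04 N·m counterclockwise.
Potted plant: 3.77 × 10 = 37.7 N down at 2.73 m → arm 0.09 m, τ = 37.7 × 0.09 = 3.393 N·m counterclockwise.
Net moment of existing loads = 71.43 N·m counterclockwise.
The hanging mass weighs 14.8 × 10 = 148 N and must supply an equal clockwise moment, so its lever arm about the knife-edge support is 71.43 / 148 = 0.483 m.
That puts it at 2.82 + 0.483 = 3.3 m from the left end.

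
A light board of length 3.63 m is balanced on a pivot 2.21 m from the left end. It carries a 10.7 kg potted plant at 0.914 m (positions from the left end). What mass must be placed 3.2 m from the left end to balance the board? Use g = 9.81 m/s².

Take moments about the pivot (at 2.21 m from the left end).
Potted plant: 10.7 × 9.81 = 105 N down at 0.914 m → arm 1.296 m, τ = 105 × 1.296 = 136.1 N·m counterclockwise.
Net moment of known loads = 136.1 N·m counterclockwise.
An unknown mass m at 3.2 m has arm 0.99 m; its moment is m·g·0.99 clockwise.
Στ = 0 ⇒ m × 9.81 × 0.99 = 136.1 ⇒ m = 136.1 / (9.81 × 0.99) = 14 kg.

m ≈ 14 kg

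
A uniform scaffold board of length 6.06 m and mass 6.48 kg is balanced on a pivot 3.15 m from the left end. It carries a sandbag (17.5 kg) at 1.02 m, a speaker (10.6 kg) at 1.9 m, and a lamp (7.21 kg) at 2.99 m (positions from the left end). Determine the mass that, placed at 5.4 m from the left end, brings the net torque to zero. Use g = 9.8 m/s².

Take moments about the pivot (at 3.15 m from the left end).
Beam weight: 6.48 × 9.8 = 63.5 N down at 3.03 m → arm 0.12 m, τ = 63.5 × 0.12 = 7.62 N·m counterclockwise.
Sandbag: 17.5 × 9.8 = 171.5 N down at 1.02 m → arm 2.13 m, τ = 171.5 × 2.13 = 365.3 N·m counterclockwise.
Speaker: 10.6 × 9.8 = 103.9 N down at 1.9 m → arm 1.25 m, τ = 103.9 × 1.25 = 129.9 N·m counterclockwise.
Lamp: 7.21 × 9.8 = 70.66 N down at 2.99 m → arm 0.16 m, τ = 70.66 × 0.16 = 11.31 N·m counterclockwise.
Net moment of known loads = 514.1 N·m counterclockwise.
An unknown mass m at 5.4 m has arm 2.25 m; its moment is m·g·2.25 clockwise.
Στ = 0 ⇒ m × 9.8 × 2.25 = 514.1 ⇒ m = 514.1 / (9.8 × 2.25) = 23.3 kg.

m ≈ 23.3 kg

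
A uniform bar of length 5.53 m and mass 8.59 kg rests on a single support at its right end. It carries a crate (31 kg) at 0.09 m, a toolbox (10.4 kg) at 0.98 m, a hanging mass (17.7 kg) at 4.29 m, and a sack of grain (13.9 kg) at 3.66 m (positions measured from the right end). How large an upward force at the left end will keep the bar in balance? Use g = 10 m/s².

Choose the right end as the axis so the unknown pivot reaction has zero arm there.
Beam weight: 8.59 × 10 = 85.9 N down at 2.765 m → arm 2.765 m, τ = 85.9 × 2.765 = 237.5 N·m counterclockwise.
Crate: 31 × 10 = 310 N down at 0.09 m → arm 0.09 m, τ = 310 × 0.09 = 27.9 N·m counterclockwise.
Toolbox: 10.4 × 10 = 104 N down at 0.98 m → arm 0.98 m, τ = 104 × 0.98 = 101.9 N·m counterclockwise.
Hanging mass: 17.7 × 10 = 177 N down at 4.29 m → arm 4.29 m, τ = 177 × 4.29 = 759.3 N·m counterclockwise.
Sack of grain: 13.9 × 10 = 139 N down at 3.66 m → arm 3.66 m, τ = 139 × 3.66 = 508.7 N·m counterclockwise.
Net moment of the loads = 1635 N·m counterclockwise.
The upward force F acts at the left end, arm 5.53 m, giving F × 5.53 clockwise.
Στ = 0 ⇒ F × 5.53 = 1635 ⇒ F = 1635 / 5.53 = 296 N.

F ≈ 296 N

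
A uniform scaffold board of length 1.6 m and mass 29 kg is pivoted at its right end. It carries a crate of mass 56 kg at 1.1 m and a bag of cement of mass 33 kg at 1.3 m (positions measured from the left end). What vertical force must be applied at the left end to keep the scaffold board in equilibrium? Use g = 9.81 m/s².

F ≈ 375 N

Choose the right end as the axis so the unknown pivot reaction has zero arm there.
Beam weight: 29 × 9.81 = 284.5 N down at 0.8 m → arm 0.8 m, τ = 284.5 × 0.8 = 227.6 N·m counterclockwise.
Crate: 56 × 9.81 = 549.4 N down at 1.1 m → arm 0.5 m, τ = 549.4 × 0.5 = 274.7 N·m counterclockwise.
Bag of cement: 33 × 9.81 = 323.7 N down at 1.3 m → arm 0.3 m, τ = 323.7 × 0.3 = 97.11 N·m counterclockwise.
Net moment of the loads = 599.4 N·m counterclockwise.
The upward force F acts at the left end, arm 1.6 m, giving F × 1.6 clockwise.
Στ = 0 ⇒ F × 1.6 = 599.4 ⇒ F = 599.4 / 1.6 = 375 N.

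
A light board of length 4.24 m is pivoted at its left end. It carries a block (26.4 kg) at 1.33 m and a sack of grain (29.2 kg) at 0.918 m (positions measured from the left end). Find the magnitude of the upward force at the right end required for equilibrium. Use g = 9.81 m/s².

Take moments about the left end.
Block: 26.4 × 9.81 = 259 N down at 1.33 m → arm 1.33 m, τ = 259 × 1.33 = 344.5 N·m clockwise.
Sack of grain: 29.2 × 9.81 = 286.5 N down at 0.918 m → arm 0.918 m, τ = 286.5 × 0.918 = 263 N·m clockwise.
Net moment of the loads = 607.5 N·m clockwise.
The upward force F acts at the right end, arm 4.24 m, giving F × 4.24 counterclockwise.
Setting net torque to zero: F × 4.24 = 607.5 → F = 607.5 / 4.24 = 143 N.

F ≈ 143 N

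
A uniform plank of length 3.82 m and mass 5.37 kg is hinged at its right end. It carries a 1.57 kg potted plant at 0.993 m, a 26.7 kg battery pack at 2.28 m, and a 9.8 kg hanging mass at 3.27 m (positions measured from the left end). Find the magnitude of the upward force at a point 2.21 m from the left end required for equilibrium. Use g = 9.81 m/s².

F ≈ 373 N

Take moments about the right end.
Beam weight: 5.37 × 9.81 = 52.68 N down at 1.91 m → arm 1.91 m, τ = 52.68 × 1.91 = 100.6 N·m counterclockwise.
Potted plant: 1.57 × 9.81 = 15.4 N down at 0.993 m → arm 2.827 m, τ = 15.4 × 2.827 = 43.54 N·m counterclockwise.
Battery pack: 26.7 × 9.81 = 261.9 N down at 2.28 m → arm 1.54 m, τ = 261.9 × 1.54 = 403.3 N·m counterclockwise.
Hanging mass: 9.8 × 9.81 = 96.14 N down at 3.27 m → arm 0.55 m, τ = 96.14 × 0.55 = 52.88 N·m counterclockwise.
Net moment of the loads = 600.3 N·m counterclockwise.
The upward force F acts at a point 2.21 m from the left end, arm 1.61 m, giving F × 1.61 clockwise.
Balancing moments: F × 1.61 = 600.3, giving F = 600.3 / 1.61 = 373 N.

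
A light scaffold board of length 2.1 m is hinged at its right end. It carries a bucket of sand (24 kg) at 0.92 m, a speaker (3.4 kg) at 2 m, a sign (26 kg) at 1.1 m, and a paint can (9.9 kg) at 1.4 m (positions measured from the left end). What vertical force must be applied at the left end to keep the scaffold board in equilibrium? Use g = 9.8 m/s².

F ≈ 287 N

Taking torques about the right end:
Bucket of sand: 24 × 9.8 = 235.2 N down at 0.92 m → arm 1.18 m, τ = 235.2 × 1.18 = 277.5 N·m counterclockwise.
Speaker: 3.4 × 9.8 = 33.32 N down at 2 m → arm 0.1 m, τ = 33.32 × 0.1 = 3.332 N·m counterclockwise.
Sign: 26 × 9.8 = 254.8 N down at 1.1 m → arm 1 m, τ = 254.8 × 1 = 254.8 N·m counterclockwise.
Paint can: 9.9 × 9.8 = 97.02 N down at 1.4 m → arm 0.7 m, τ = 97.02 × 0.7 = 67.91 N·m counterclockwise.
Net moment of the loads = 603.5 N·m counterclockwise.
The upward force F acts at the left end, arm 2.1 m, giving F × 2.1 clockwise.
For rotational equilibrium, F × 2.1 = 603.5, so F = 603.5 / 2.1 = 287 N.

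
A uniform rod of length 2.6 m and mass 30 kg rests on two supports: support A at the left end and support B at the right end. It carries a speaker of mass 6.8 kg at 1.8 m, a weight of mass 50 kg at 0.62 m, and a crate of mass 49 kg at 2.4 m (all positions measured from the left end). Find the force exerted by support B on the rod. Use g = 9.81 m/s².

R_B ≈ 754 N

Sum moments about support A (its reaction then has zero moment arm).
Beam weight: 30 × 9.81 = 294.3 N down at 1.3 m → arm 1.3 m, τ = 294.3 × 1.3 = 382.6 N·m clockwise.
Speaker: 6.8 × 9.81 = 66.71 N down at 1.8 m → arm 1.8 m, τ = 66.71 × 1.8 = 120.1 N·m clockwise.
Weight: 50 × 9.81 = 490.5 N down at 0.62 m → arm 0.62 m, τ = 490.5 × 0.62 = 304.1 N·m clockwise.
Crate: 49 × 9.81 = 480.7 N down at 2.4 m → arm 2.4 m, τ = 480.7 × 2.4 = 1154 N·m clockwise.
Net load moment about support A = 1961 N·m clockwise.
Reaction R at support B is upward at 2.6 m, arm 2.6 m → moment R × 2.6 counterclockwise.
Στ = 0 ⇒ R × 2.6 = 1961 ⇒ R = 754 N.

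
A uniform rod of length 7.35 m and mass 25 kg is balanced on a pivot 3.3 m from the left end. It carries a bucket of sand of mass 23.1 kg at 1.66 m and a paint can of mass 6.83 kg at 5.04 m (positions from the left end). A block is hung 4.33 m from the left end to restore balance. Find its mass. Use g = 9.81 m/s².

m ≈ 16.1 kg

Take moments about the pivot (at 3.3 m from the left end).
Beam weight: 25 × 9.81 = 245.2 N down at 3.675 m → arm 0.375 m, τ = 245.2 × 0.375 = 91.95 N·m clockwise.
Bucket of sand: 23.1 × 9.81 = 226.6 N down at 1.66 m → arm 1.64 m, τ = 226.6 × 1.64 = 371.6 N·m counterclockwise.
Paint can: 6.83 × 9.81 = 67 N down at 5.04 m → arm 1.74 m, τ = 67 × 1.74 = 116.6 N·m clockwise.
Net moment of known loads = 163.1 N·m counterclockwise.
An unknown mass m at 4.33 m has arm 1.03 m; its moment is m·g·1.03 clockwise.
Στ = 0 ⇒ m × 9.81 × 1.03 = 163.1 ⇒ m = 163.1 / (9.81 × 1.03) = 16.1 kg.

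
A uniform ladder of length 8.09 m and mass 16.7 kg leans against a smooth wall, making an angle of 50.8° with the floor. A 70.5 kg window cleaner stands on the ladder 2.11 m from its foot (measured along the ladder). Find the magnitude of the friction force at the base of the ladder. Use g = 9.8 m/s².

f ≈ 214 N

About the foot of the ladder:
Ladder weight 16.7×9.8 = 163.7 N acts at 4.045 m along the ladder; its horizontal arm is 4.045·cos50.8° = 2.557 m → τ = 418.6 N·m clockwise.
Window cleaner: 70.5×9.8 = 690.9 N at 2.11 m → arm 1.334 m → τ = 921.7 N·m clockwise.
Wall normal N acts horizontally at the top; its moment arm is the height L sinθ = 8.09·sin50.8° = 6.269 m, counterclockwise.
Balancing moments: N × 6.269 = 1340, giving N = 214 N.
ΣFx = 0: friction at the foot balances the wall's push, so f = N_wall = 214 N.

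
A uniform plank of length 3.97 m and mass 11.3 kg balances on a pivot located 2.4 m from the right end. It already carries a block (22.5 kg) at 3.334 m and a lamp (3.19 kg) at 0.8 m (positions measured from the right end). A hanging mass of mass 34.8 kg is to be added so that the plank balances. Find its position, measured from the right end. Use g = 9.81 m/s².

Take moments about the pivot (at 2.4 m from the right end).
Beam weight: 11.3 × 9.81 = 110.9 N down at 1.985 m → arm 0.415 m, τ = 110.9 × 0.415 = 46.02 N·m clockwise.
Block: 22.5 × 9.81 = 220.7 N down at 3.334 m → arm 0.934 m, τ = 220.7 × 0.934 = 206.1 N·m counterclockwise.
Lamp: 3.19 × 9.81 = 31.29 N down at 0.8 m → arm 1.6 m, τ = 31.29 × 1.6 = 50.06 N·m clockwise.
Net moment of existing loads = 110 N·m counterclockwise.
The hanging mass weighs 34.8 × 9.81 = 341.4 N and must supply an equal clockwise moment, so its lever arm about the pivot is 110 / 341.4 = 0.322 m.
That puts it at 2.4 − 0.322 = 2.08 m from the right end.

x ≈ 2.08 m from the right end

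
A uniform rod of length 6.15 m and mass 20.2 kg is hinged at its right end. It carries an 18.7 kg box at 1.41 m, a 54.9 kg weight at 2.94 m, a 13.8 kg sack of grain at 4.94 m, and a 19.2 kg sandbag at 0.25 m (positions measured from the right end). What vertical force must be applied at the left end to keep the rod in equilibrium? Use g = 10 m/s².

F ≈ 525 N

Sum moments about the right end (the unknown pivot reaction has zero arm there).
Beam weight: 20.2 × 10 = 202 N down at 3.075 m → arm 3.075 m, τ = 202 × 3.075 = 621.2 N·m counterclockwise.
Box: 18.7 × 10 = 187 N down at 1.41 m → arm 1.41 m, τ = 187 × 1.41 = 263.7 N·m counterclockwise.
Weight: 54.9 × 10 = 549 N down at 2.94 m → arm 2.94 m, τ = 549 × 2.94 = 1614 N·m counterclockwise.
Sack of grain: 13.8 × 10 = 138 N down at 4.94 m → arm 4.94 m, τ = 138 × 4.94 = 681.7 N·m counterclockwise.
Sandbag: 19.2 × 10 = 192 N down at 0.25 m → arm 0.25 m, τ = 192 × 0.25 = 48 N·m counterclockwise.
Net moment of the loads = 3229 N·m counterclockwise.
The upward force F acts at the left end, arm 6.15 m, giving F × 6.15 clockwise.
For rotational equilibrium, F × 6.15 = 3229, so F = 3229 / 6.15 = 525 N.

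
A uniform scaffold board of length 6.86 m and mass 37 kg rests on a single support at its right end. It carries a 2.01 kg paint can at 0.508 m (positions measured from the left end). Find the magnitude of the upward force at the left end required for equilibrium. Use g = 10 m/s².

Take moments about the right end.
Beam weight: 37 × 10 = 370 N down at 3.43 m → arm 3.43 m, τ = 370 × 3.43 = 1269 N·m counterclockwise.
Paint can: 2.01 × 10 = 20.1 N down at 0.508 m → arm 6.352 m, τ = 20.1 × 6.352 = 127.7 N·m counterclockwise.
Net moment of the loads = 1397 N·m counterclockwise.
The upward force F acts at the left end, arm 6.86 m, giving F × 6.86 clockwise.
Balancing moments: F × 6.86 = 1397, giving F = 1397 / 6.86 = 204 N.

F ≈ 204 N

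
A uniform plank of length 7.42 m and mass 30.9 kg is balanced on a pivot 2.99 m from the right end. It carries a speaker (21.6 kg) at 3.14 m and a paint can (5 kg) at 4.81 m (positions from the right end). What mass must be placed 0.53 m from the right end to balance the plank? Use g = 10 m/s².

Take moments about the pivot (at 2.99 m from the right end).
Beam weight: 30.9 × 10 = 309 N down at 3.71 m → arm 0.72 m, τ = 309 × 0.72 = 222.5 N·m counterclockwise.
Speaker: 21.6 × 10 = 216 N down at 3.14 m → arm 0.15 m, τ = 216 × 0.15 = 32.4 N·m counterclockwise.
Paint can: 5 × 10 = 50 N down at 4.81 m → arm 1.82 m, τ = 50 × 1.82 = 91 N·m counterclockwise.
Net moment of known loads = 345.9 N·m counterclockwise.
An unknown mass m at 0.53 m has arm 2.46 m; its moment is m·g·2.46 clockwise.
Setting net torque to zero: m × 10 × 2.46 = 345.9 → m = 345.9 / (10 × 2.46) = 14.1 kg.

m ≈ 14.1 kg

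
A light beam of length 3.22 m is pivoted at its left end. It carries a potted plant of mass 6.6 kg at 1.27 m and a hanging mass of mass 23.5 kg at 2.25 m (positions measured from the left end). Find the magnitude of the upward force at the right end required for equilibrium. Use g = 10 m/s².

F ≈ 190 N

Taking torques about the left end:
Potted plant: 6.6 × 10 = 66 N down at 1.27 m → arm 1.27 m, τ = 66 × 1.27 = 83.82 N·m clockwise.
Hanging mass: 23.5 × 10 = 235 N down at 2.25 m → arm 2.25 m, τ = 235 × 2.25 = 528.8 N·m clockwise.
Net moment of the loads = 612.6 N·m clockwise.
The upward force F acts at the right end, arm 3.22 m, giving F × 3.22 counterclockwise.
For rotational equilibrium, F × 3.22 = 612.6, so F = 612.6 / 3.22 = 190 N.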